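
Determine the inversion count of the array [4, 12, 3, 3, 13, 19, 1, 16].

Finding inversions in [4, 12, 3, 3, 13, 19, 1, 16]:

(0, 2): arr[0]=4 > arr[2]=3
(0, 3): arr[0]=4 > arr[3]=3
(0, 6): arr[0]=4 > arr[6]=1
(1, 2): arr[1]=12 > arr[2]=3
(1, 3): arr[1]=12 > arr[3]=3
(1, 6): arr[1]=12 > arr[6]=1
(2, 6): arr[2]=3 > arr[6]=1
(3, 6): arr[3]=3 > arr[6]=1
(4, 6): arr[4]=13 > arr[6]=1
(5, 6): arr[5]=19 > arr[6]=1
(5, 7): arr[5]=19 > arr[7]=16

Total inversions: 11

The array has 11 inversion(s): (0,2), (0,3), (0,6), (1,2), (1,3), (1,6), (2,6), (3,6), (4,6), (5,6), (5,7). Each pair (i,j) satisfies i < j and arr[i] > arr[j].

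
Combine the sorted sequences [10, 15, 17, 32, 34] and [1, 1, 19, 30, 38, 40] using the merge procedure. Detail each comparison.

Merging process:

Compare 10 vs 1: take 1 from right. Merged: [1]
Compare 10 vs 1: take 1 from right. Merged: [1, 1]
Compare 10 vs 19: take 10 from left. Merged: [1, 1, 10]
Compare 15 vs 19: take 15 from left. Merged: [1, 1, 10, 15]
Compare 17 vs 19: take 17 from left. Merged: [1, 1, 10, 15, 17]
Compare 32 vs 19: take 19 from right. Merged: [1, 1, 10, 15, 17, 19]
Compare 32 vs 30: take 30 from right. Merged: [1, 1, 10, 15, 17, 19, 30]
Compare 32 vs 38: take 32 from left. Merged: [1, 1, 10, 15, 17, 19, 30, 32]
Compare 34 vs 38: take 34 from left. Merged: [1, 1, 10, 15, 17, 19, 30, 32, 34]
Append remaining from right: [38, 40]. Merged: [1, 1, 10, 15, 17, 19, 30, 32, 34, 38, 40]

Final merged array: [1, 1, 10, 15, 17, 19, 30, 32, 34, 38, 40]
Total comparisons: 9

The merged array is [1, 1, 10, 15, 17, 19, 30, 32, 34, 38, 40], requiring 9 comparisons. The merge step runs in O(n) time where n is the total number of elements.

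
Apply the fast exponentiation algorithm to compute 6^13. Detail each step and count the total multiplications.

Computing 6^13 by squaring (build up from 6^1; each line after the first costs one multiplication):

6^1 = 6
6^2 = (6^1)^2 = 6^2 = 36
6^3 = 6 * 6^2 = 6 * 36 = 216
6^6 = (6^3)^2 = 216^2 = 46656
6^12 = (6^6)^2 = 46656^2 = 2176782336
6^13 = 6 * 6^12 = 6 * 2176782336 = 13060694016

Result: 13060694016
Multiplications needed: 5 (5 lines after 6^1)

6^13 = 13060694016. Using exponentiation by squaring, this requires 5 multiplications. The key idea: if the exponent is even, square the half-power; if odd, multiply by the base once.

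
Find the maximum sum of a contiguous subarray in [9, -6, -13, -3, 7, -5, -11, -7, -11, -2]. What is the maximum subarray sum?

Using Kadane's algorithm on [9, -6, -13, -3, 7, -5, -11, -7, -11, -2]:

Scanning through the array:
Position 1 (value -6): max_ending_here = 3, max_so_far = 9
Position 2 (value -13): max_ending_here = -10, max_so_far = 9
Position 3 (value -3): max_ending_here = -3, max_so_far = 9
Position 4 (value 7): max_ending_here = 7, max_so_far = 9
Position 5 (value -5): max_ending_here = 2, max_so_far = 9
Position 6 (value -11): max_ending_here = -9, max_so_far = 9
Position 7 (value -7): max_ending_here = -7, max_so_far = 9
Position 8 (value -11): max_ending_here = -11, max_so_far = 9
Position 9 (value -2): max_ending_here = -2, max_so_far = 9

Maximum subarray: [9]
Maximum sum: 9

The maximum subarray is [9] with sum 9. This subarray runs from index 0 to index 0.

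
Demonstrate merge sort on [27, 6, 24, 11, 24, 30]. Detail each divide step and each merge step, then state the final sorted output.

Merge sort trace:

Split: [27, 6, 24, 11, 24, 30] -> [27, 6, 24] and [11, 24, 30]
  Split: [27, 6, 24] -> [27] and [6, 24]
    Split: [6, 24] -> [6] and [24]
    Merge: [6] + [24] -> [6, 24]
  Merge: [27] + [6, 24] -> [6, 24, 27]
  Split: [11, 24, 30] -> [11] and [24, 30]
    Split: [24, 30] -> [24] and [30]
    Merge: [24] + [30] -> [24, 30]
  Merge: [11] + [24, 30] -> [11, 24, 30]
Merge: [6, 24, 27] + [11, 24, 30] -> [6, 11, 24, 24, 27, 30]

Final sorted array: [6, 11, 24, 24, 27, 30]

The merge sort proceeds by recursively splitting the array and merging sorted halves.
After all merges, the sorted array is [6, 11, 24, 24, 27, 30].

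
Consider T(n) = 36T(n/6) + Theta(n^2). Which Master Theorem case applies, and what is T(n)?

Master Theorem for T(n) = 36T(n/6) + O(n^2):

a = 36, b = 6, c = 2
log_b(a) = log_6(36) = 2.0000

Case 2: c = 2 = log_6(36) = 2.0000
T(n) = O(n^2 log n) = O(n^2 log n)

For T(n) = 36T(n/6) + O(n^2): log_6(36) = 2.0000. This is Case 2 of the Master Theorem (c = log_b(a), equal work at all levels), giving O(n^2 log n).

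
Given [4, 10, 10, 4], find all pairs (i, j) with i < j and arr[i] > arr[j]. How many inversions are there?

Finding inversions in [4, 10, 10, 4]:

(1, 3): arr[1]=10 > arr[3]=4
(2, 3): arr[2]=10 > arr[3]=4

Total inversions: 2

The array has 2 inversion(s): (1,3), (2,3). Each pair (i,j) satisfies i < j and arr[i] > arr[j].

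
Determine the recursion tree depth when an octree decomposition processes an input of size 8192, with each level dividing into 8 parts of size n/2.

For divide and conquer with division factor 2:

Problem sizes at each level:
Level 0: 8192
Level 1: 4096
Level 2: 2048
Level 3: 1024
Level 4: 512
Level 5: 256
Level 6: 128
Level 7: 64
Level 8: 32
Level 9: 16
Level 10: 8
Level 11: 4
Level 12: 2
Level 13: 1

The root is level 0 and the size-1 base case is level 13 (the tree spans levels 0 through 13, i.e. 14 levels counting the root), so the depth is the number of divisions: log_2(8192) = 13

The recursion tree depth is log_2(8192) = 13. At each level, the problem size is divided by 2, so it takes 13 divisions to reduce to a base case of size 1. The algorithm makes 8 recursive calls at each level.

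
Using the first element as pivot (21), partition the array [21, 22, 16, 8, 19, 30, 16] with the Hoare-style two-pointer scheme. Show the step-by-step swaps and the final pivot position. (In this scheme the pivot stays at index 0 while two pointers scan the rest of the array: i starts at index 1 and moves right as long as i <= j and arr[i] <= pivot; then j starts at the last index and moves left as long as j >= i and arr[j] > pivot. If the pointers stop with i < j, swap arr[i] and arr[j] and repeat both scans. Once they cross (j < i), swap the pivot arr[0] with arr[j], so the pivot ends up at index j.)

Hoare-style two-pointer partition with pivot = 21:

Initial array: [21, 22, 16, 8, 19, 30, 16]

Pointers start at i = 1, j = 6.
i stops at index 1 (arr[1]=22 > 21), j stops at index 6 (arr[6]=16 <= 21): swap arr[1] and arr[6], array becomes [21, 16, 16, 8, 19, 30, 22]
i ends at 5, j ends at 4: the pointers have crossed (j < i), so scanning stops.

Swap pivot arr[0] with arr[4] to place pivot at position 4: [19, 16, 16, 8, 21, 30, 22]
Pivot position: 4

After partitioning with pivot 21, the array becomes [19, 16, 16, 8, 21, 30, 22]. The pivot is placed at index 4. All elements to the left of the pivot are <= 21, and all elements to the right are > 21.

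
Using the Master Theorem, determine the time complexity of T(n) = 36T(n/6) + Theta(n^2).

Master Theorem for T(n) = 36T(n/6) + O(n^2):

a = 36, b = 6, c = 2
log_b(a) = log_6(36) = 2.0000

Case 2: c = 2 = log_6(36) = 2.0000
T(n) = O(n^2 log n) = O(n^2 log n)

For T(n) = 36T(n/6) + O(n^2): log_6(36) = 2.0000. This is Case 2 of the Master Theorem (c = log_b(a), equal work at all levels), giving O(n^2 log n).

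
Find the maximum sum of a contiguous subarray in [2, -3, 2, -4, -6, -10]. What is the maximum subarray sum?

Using Kadane's algorithm on [2, -3, 2, -4, -6, -10]:

Scanning through the array:
Position 1 (value -3): max_ending_here = -1, max_so_far = 2
Position 2 (value 2): max_ending_here = 2, max_so_far = 2
Position 3 (value -4): max_ending_here = -2, max_so_far = 2
Position 4 (value -6): max_ending_here = -6, max_so_far = 2
Position 5 (value -10): max_ending_here = -10, max_so_far = 2

Maximum subarray: [2]
Maximum sum: 2

The maximum subarray is [2] with sum 2. This subarray runs from index 0 to index 0.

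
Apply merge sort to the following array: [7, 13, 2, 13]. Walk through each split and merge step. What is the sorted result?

Merge sort trace:

Split: [7, 13, 2, 13] -> [7, 13] and [2, 13]
  Split: [7, 13] -> [7] and [13]
  Merge: [7] + [13] -> [7, 13]
  Split: [2, 13] -> [2] and [13]
  Merge: [2] + [13] -> [2, 13]
Merge: [7, 13] + [2, 13] -> [2, 7, 13, 13]

Final sorted array: [2, 7, 13, 13]

The merge sort proceeds by recursively splitting the array and merging sorted halves.
After all merges, the sorted array is [2, 7, 13, 13].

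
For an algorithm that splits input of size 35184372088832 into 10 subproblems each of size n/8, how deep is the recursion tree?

For divide and conquer with division factor 8:

Problem sizes at each level:
Level 0: 35184372088832
Level 1: 4398046511104
Level 2: 549755813888
Level 3: 68719476736
Level 4: 8589934592
Level 5: 1073741824
Level 6: 134217728
Level 7: 16777216
Level 8: 2097152
Level 9: 262144
Level 10: 32768
Level 11: 4096
Level 12: 512
Level 13: 64
Level 14: 8
Level 15: 1

The root is level 0 and the size-1 base case is level 15 (the tree spans levels 0 through 15, i.e. 16 levels counting the root), so the depth is the number of divisions: log_8(35184372088832) = 15

The recursion tree depth is log_8(35184372088832) = 15. At each level, the problem size is divided by 8, so it takes 15 divisions to reduce to a base case of size 1. The algorithm makes 10 recursive calls at each level.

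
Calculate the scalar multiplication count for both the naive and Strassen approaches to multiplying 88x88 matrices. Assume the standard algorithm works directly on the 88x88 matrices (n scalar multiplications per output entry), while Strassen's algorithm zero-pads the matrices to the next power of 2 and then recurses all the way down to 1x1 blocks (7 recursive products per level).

Matrix multiplication for 88x88 matrices:

Strassen's algorithm requires power-of-2 dimensions. Pad 88x88 to 128x128 (next power of 2).

Standard algorithm: 88^3 = 681472 multiplications
Strassen's algorithm: 7^(log2(128)) = 7^7 = 823543 multiplications
Difference: 681472 - 823543 = -142071 (Strassen uses MORE here due to padding overhead — for small or just-over-power-of-2 n, padding can outweigh the per-level savings)

Standard: 681472 multiplications (88^3). Strassen: 823543 multiplications (7^7, after padding to 128x128). Strassen reduces 8 recursive multiplications to 7 at each level.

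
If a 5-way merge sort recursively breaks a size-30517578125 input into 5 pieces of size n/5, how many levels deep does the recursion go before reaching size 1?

For divide and conquer with division factor 5:

Problem sizes at each level:
Level 0: 30517578125
Level 1: 6103515625
Level 2: 1220703125
Level 3: 244140625
Level 4: 48828125
Level 5: 9765625
Level 6: 1953125
Level 7: 390625
Level 8: 78125
Level 9: 15625
Level 10: 3125
Level 11: 625
Level 12: 125
Level 13: 25
Level 14: 5
Level 15: 1

The root is level 0 and the size-1 base case is level 15 (the tree spans levels 0 through 15, i.e. 16 levels counting the root), so the depth is the number of divisions: log_5(30517578125) = 15

The recursion tree depth is log_5(30517578125) = 15. At each level, the problem size is divided by 5, so it takes 15 divisions to reduce to a base case of size 1. The algorithm makes 5 recursive calls at each level.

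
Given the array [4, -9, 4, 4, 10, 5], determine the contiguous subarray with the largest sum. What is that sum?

Using Kadane's algorithm on [4, -9, 4, 4, 10, 5]:

Scanning through the array:
Position 1 (value -9): max_ending_here = -5, max_so_far = 4
Position 2 (value 4): max_ending_here = 4, max_so_far = 4
Position 3 (value 4): max_ending_here = 8, max_so_far = 8
Position 4 (value 10): max_ending_here = 18, max_so_far = 18
Position 5 (value 5): max_ending_here = 23, max_so_far = 23

Maximum subarray: [4, 4, 10, 5]
Maximum sum: 23

The maximum subarray is [4, 4, 10, 5] with sum 23. This subarray runs from index 2 to index 5.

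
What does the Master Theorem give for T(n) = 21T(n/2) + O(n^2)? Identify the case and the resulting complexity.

Master Theorem for T(n) = 21T(n/2) + O(n^2):

a = 21, b = 2, c = 2
log_b(a) = log_2(21) = 4.3923

Case 1: c = 2 < log_2(21) = 4.3923
T(n) = O(n^(log_2 21))

For T(n) = 21T(n/2) + O(n^2): log_2(21) = 4.3923. This is Case 1 of the Master Theorem (c < log_b(a), work dominated by leaves), giving O(n^(log_2 21)).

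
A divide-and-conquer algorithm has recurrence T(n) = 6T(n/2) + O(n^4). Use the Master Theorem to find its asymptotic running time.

Master Theorem for T(n) = 6T(n/2) + O(n^4):

a = 6, b = 2, c = 4
log_b(a) = log_2(6) = 2.5850

Case 3: c = 4 > log_2(6) = 2.5850
T(n) = O(n^4) = O(n^4)

For T(n) = 6T(n/2) + O(n^4): log_2(6) = 2.5850. This is Case 3 of the Master Theorem (c > log_b(a), work dominated by root), giving O(n^4).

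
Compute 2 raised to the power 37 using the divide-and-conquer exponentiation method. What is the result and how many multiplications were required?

Computing 2^37 by squaring (build up from 2^1; each line after the first costs one multiplication):

2^1 = 2
2^2 = (2^1)^2 = 2^2 = 4
2^4 = (2^2)^2 = 4^2 = 16
2^8 = (2^4)^2 = 16^2 = 256
2^9 = 2 * 2^8 = 2 * 256 = 512
2^18 = (2^9)^2 = 512^2 = 262144
2^36 = (2^18)^2 = 262144^2 = 68719476736
2^37 = 2 * 2^36 = 2 * 68719476736 = 137438953472

Result: 137438953472
Multiplications needed: 7 (7 lines after 2^1)

2^37 = 137438953472. Using exponentiation by squaring, this requires 7 multiplications. The key idea: if the exponent is even, square the half-power; if odd, multiply by the base once.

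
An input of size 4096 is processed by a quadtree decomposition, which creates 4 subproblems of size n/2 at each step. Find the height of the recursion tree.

For divide and conquer with division factor 2:

Problem sizes at each level:
Level 0: 4096
Level 1: 2048
Level 2: 1024
Level 3: 512
Level 4: 256
Level 5: 128
Level 6: 64
Level 7: 32
Level 8: 16
Level 9: 8
Level 10: 4
Level 11: 2
Level 12: 1

The root is level 0 and the size-1 base case is level 12 (the tree spans levels 0 through 12, i.e. 13 levels counting the root), so the depth is the number of divisions: log_2(4096) = 12

The recursion tree depth is log_2(4096) = 12. At each level, the problem size is divided by 2, so it takes 12 divisions to reduce to a base case of size 1. The algorithm makes 4 recursive calls at each level.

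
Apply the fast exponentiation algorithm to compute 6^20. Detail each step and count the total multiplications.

Computing 6^20 by squaring (build up from 6^1; each line after the first costs one multiplication):

6^1 = 6
6^2 = (6^1)^2 = 6^2 = 36
6^4 = (6^2)^2 = 36^2 = 1296
6^5 = 6 * 6^4 = 6 * 1296 = 7776
6^10 = (6^5)^2 = 7776^2 = 60466176
6^20 = (6^10)^2 = 60466176^2 = 3656158440062976

Result: 3656158440062976
Multiplications needed: 5 (5 lines after 6^1)

6^20 = 3656158440062976. Using exponentiation by squaring, this requires 5 multiplications. The key idea: if the exponent is even, square the half-power; if odd, multiply by the base once.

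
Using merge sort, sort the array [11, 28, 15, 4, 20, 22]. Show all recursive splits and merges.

Merge sort trace:

Split: [11, 28, 15, 4, 20, 22] -> [11, 28, 15] and [4, 20, 22]
  Split: [11, 28, 15] -> [11] and [28, 15]
    Split: [28, 15] -> [28] and [15]
    Merge: [28] + [15] -> [15, 28]
  Merge: [11] + [15, 28] -> [11, 15, 28]
  Split: [4, 20, 22] -> [4] and [20, 22]
    Split: [20, 22] -> [20] and [22]
    Merge: [20] + [22] -> [20, 22]
  Merge: [4] + [20, 22] -> [4, 20, 22]
Merge: [11, 15, 28] + [4, 20, 22] -> [4, 11, 15, 20, 22, 28]

Final sorted array: [4, 11, 15, 20, 22, 28]

The merge sort proceeds by recursively splitting the array and merging sorted halves.
After all merges, the sorted array is [4, 11, 15, 20, 22, 28].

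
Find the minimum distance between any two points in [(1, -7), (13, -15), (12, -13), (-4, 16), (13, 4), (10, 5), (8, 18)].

Computing all pairwise distances among 7 points:

d((1, -7), (13, -15)) = 14.4222
d((1, -7), (12, -13)) = 12.53
d((1, -7), (-4, 16)) = 23.5372
d((1, -7), (13, 4)) = 16.2788
d((1, -7), (10, 5)) = 15.0
d((1, -7), (8, 18)) = 25.9615
d((13, -15), (12, -13)) = 2.2361 <-- minimum
d((13, -15), (-4, 16)) = 35.3553
d((13, -15), (13, 4)) = 19.0
d((13, -15), (10, 5)) = 20.2237
d((13, -15), (8, 18)) = 33.3766
d((12, -13), (-4, 16)) = 33.121
d((12, -13), (13, 4)) = 17.0294
d((12, -13), (10, 5)) = 18.1108
d((12, -13), (8, 18)) = 31.257
d((-4, 16), (13, 4)) = 20.8087
d((-4, 16), (10, 5)) = 17.8045
d((-4, 16), (8, 18)) = 12.1655
d((13, 4), (10, 5)) = 3.1623
d((13, 4), (8, 18)) = 14.8661
d((10, 5), (8, 18)) = 13.1529

Closest pair: (13, -15) and (12, -13) with distance 2.2361

The closest pair is (13, -15) and (12, -13) with Euclidean distance 2.2361. For 7 points, brute-force pairwise comparison is shown above. For large n, the divide-and-conquer algorithm (sort by x, recurse on halves, check the dividing strip) achieves O(n log n).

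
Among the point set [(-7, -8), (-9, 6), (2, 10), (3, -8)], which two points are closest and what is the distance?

Computing all pairwise distances among 4 points:

d((-7, -8), (-9, 6)) = 14.1421
d((-7, -8), (2, 10)) = 20.1246
d((-7, -8), (3, -8)) = 10.0 <-- minimum
d((-9, 6), (2, 10)) = 11.7047
d((-9, 6), (3, -8)) = 18.4391
d((2, 10), (3, -8)) = 18.0278

Closest pair: (-7, -8) and (3, -8) with distance 10.0

The closest pair is (-7, -8) and (3, -8) with Euclidean distance 10.0. For 4 points, brute-force pairwise comparison is shown above. For large n, the divide-and-conquer algorithm (sort by x, recurse on halves, check the dividing strip) achieves O(n log n).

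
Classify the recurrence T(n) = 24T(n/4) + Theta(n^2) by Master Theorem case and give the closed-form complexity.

Master Theorem for T(n) = 24T(n/4) + O(n^2):

a = 24, b = 4, c = 2
log_b(a) = log_4(24) = 2.2925

Case 1: c = 2 < log_4(24) = 2.2925
T(n) = O(n^(log_4 24))

For T(n) = 24T(n/4) + O(n^2): log_4(24) = 2.2925. This is Case 1 of the Master Theorem (c < log_b(a), work dominated by leaves), giving O(n^(log_4 24)).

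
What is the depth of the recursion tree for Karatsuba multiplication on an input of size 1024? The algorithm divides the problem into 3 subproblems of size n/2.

For divide and conquer with division factor 2:

Problem sizes at each level:
Level 0: 1024
Level 1: 512
Level 2: 256
Level 3: 128
Level 4: 64
Level 5: 32
Level 6: 16
Level 7: 8
Level 8: 4
Level 9: 2
Level 10: 1

The root is level 0 and the size-1 base case is level 10 (the tree spans levels 0 through 10, i.e. 11 levels counting the root), so the depth is the number of divisions: log_2(1024) = 10

The recursion tree depth is log_2(1024) = 10. At each level, the problem size is divided by 2, so it takes 10 divisions to reduce to a base case of size 1. The algorithm makes 3 recursive calls at each level.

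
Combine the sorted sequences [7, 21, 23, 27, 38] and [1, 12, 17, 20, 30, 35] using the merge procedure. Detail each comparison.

Merging process:

Compare 7 vs 1: take 1 from right. Merged: [1]
Compare 7 vs 12: take 7 from left. Merged: [1, 7]
Compare 21 vs 12: take 12 from right. Merged: [1, 7, 12]
Compare 21 vs 17: take 17 from right. Merged: [1, 7, 12, 17]
Compare 21 vs 20: take 20 from right. Merged: [1, 7, 12, 17, 20]
Compare 21 vs 30: take 21 from left. Merged: [1, 7, 12, 17, 20, 21]
Compare 23 vs 30: take 23 from left. Merged: [1, 7, 12, 17, 20, 21, 23]
Compare 27 vs 30: take 27 from left. Merged: [1, 7, 12, 17, 20, 21, 23, 27]
Compare 38 vs 30: take 30 from right. Merged: [1, 7, 12, 17, 20, 21, 23, 27, 30]
Compare 38 vs 35: take 35 from right. Merged: [1, 7, 12, 17, 20, 21, 23, 27, 30, 35]
Append remaining from left: [38]. Merged: [1, 7, 12, 17, 20, 21, 23, 27, 30, 35, 38]

Final merged array: [1, 7, 12, 17, 20, 21, 23, 27, 30, 35, 38]
Total comparisons: 10

The merged array is [1, 7, 12, 17, 20, 21, 23, 27, 30, 35, 38], requiring 10 comparisons. The merge step runs in O(n) time where n is the total number of elements.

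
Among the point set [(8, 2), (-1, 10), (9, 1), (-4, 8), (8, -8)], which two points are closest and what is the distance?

Computing all pairwise distances among 5 points:

d((8, 2), (-1, 10)) = 12.0416
d((8, 2), (9, 1)) = 1.4142 <-- minimum
d((8, 2), (-4, 8)) = 13.4164
d((8, 2), (8, -8)) = 10.0
d((-1, 10), (9, 1)) = 13.4536
d((-1, 10), (-4, 8)) = 3.6056
d((-1, 10), (8, -8)) = 20.1246
d((9, 1), (-4, 8)) = 14.7648
d((9, 1), (8, -8)) = 9.0554
d((-4, 8), (8, -8)) = 20.0

Closest pair: (8, 2) and (9, 1) with distance 1.4142

The closest pair is (8, 2) and (9, 1) with Euclidean distance 1.4142. For 5 points, brute-force pairwise comparison is shown above. For large n, the divide-and-conquer algorithm (sort by x, recurse on halves, check the dividing strip) achieves O(n log n).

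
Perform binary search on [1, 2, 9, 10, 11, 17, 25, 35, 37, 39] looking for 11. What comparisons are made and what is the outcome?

Binary search for 11 in [1, 2, 9, 10, 11, 17, 25, 35, 37, 39]:

lo=0, hi=9, mid=4, arr[mid]=11 -> Found target at index 4!

Binary search finds 11 at index 4 after 1 comparisons. The search repeatedly halves the search space by comparing with the middle element.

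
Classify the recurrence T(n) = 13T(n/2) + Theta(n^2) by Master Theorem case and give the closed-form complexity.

Master Theorem for T(n) = 13T(n/2) + O(n^2):

a = 13, b = 2, c = 2
log_b(a) = log_2(13) = 3.7004

Case 1: c = 2 < log_2(13) = 3.7004
T(n) = O(n^(log_2 13))

For T(n) = 13T(n/2) + O(n^2): log_2(13) = 3.7004. This is Case 1 of the Master Theorem (c < log_b(a), work dominated by leaves), giving O(n^(log_2 13)).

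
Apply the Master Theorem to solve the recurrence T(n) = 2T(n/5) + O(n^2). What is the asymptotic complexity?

Master Theorem for T(n) = 2T(n/5) + O(n^2):

a = 2, b = 5, c = 2
log_b(a) = log_5(2) = 0.4307

Case 3: c = 2 > log_5(2) = 0.4307
T(n) = O(n^2) = O(n^2)

For T(n) = 2T(n/5) + O(n^2): log_5(2) = 0.4307. This is Case 3 of the Master Theorem (c > log_b(a), work dominated by root), giving O(n^2).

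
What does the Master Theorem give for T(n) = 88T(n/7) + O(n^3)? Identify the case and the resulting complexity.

Master Theorem for T(n) = 88T(n/7) + O(n^3):

a = 88, b = 7, c = 3
log_b(a) = log_7(88) = 2.3009

Case 3: c = 3 > log_7(88) = 2.3009
T(n) = O(n^3) = O(n^3)

For T(n) = 88T(n/7) + O(n^3): log_7(88) = 2.3009. This is Case 3 of the Master Theorem (c > log_b(a), work dominated by root), giving O(n^3).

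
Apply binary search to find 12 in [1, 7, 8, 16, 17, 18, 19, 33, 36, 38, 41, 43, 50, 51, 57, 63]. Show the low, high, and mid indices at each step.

Binary search for 12 in [1, 7, 8, 16, 17, 18, 19, 33, 36, 38, 41, 43, 50, 51, 57, 63]:

lo=0, hi=15, mid=7, arr[mid]=33 -> 33 > 12, search left half
lo=0, hi=6, mid=3, arr[mid]=16 -> 16 > 12, search left half
lo=0, hi=2, mid=1, arr[mid]=7 -> 7 < 12, search right half
lo=2, hi=2, mid=2, arr[mid]=8 -> 8 < 12, search right half
lo=3 > hi=2, target 12 not found

Binary search determines that 12 is not in the array after 4 comparisons. The search space was exhausted without finding the target.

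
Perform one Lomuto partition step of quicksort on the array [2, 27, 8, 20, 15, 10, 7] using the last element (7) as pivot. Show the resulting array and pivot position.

Lomuto partition with pivot = 7:

Initial array: [2, 27, 8, 20, 15, 10, 7]

arr[0]=2 <= 7: swap with position 0, array becomes [2, 27, 8, 20, 15, 10, 7]
arr[1]=27 > 7: no swap
arr[2]=8 > 7: no swap
arr[3]=20 > 7: no swap
arr[4]=15 > 7: no swap
arr[5]=10 > 7: no swap

Place pivot at position 1: [2, 7, 8, 20, 15, 10, 27]
Pivot position: 1

After partitioning with pivot 7, the array becomes [2, 7, 8, 20, 15, 10, 27]. The pivot is placed at index 1. All elements to the left of the pivot are <= 7, and all elements to the right are > 7.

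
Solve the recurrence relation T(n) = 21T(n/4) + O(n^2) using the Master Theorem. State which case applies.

Master Theorem for T(n) = 21T(n/4) + O(n^2):

a = 21, b = 4, c = 2
log_b(a) = log_4(21) = 2.1962

Case 1: c = 2 < log_4(21) = 2.1962
T(n) = O(n^(log_4 21))

For T(n) = 21T(n/4) + O(n^2): log_4(21) = 2.1962. This is Case 1 of the Master Theorem (c < log_b(a), work dominated by leaves), giving O(n^(log_4 21)).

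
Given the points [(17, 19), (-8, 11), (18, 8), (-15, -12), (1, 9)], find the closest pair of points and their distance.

Computing all pairwise distances among 5 points:

d((17, 19), (-8, 11)) = 26.2488
d((17, 19), (18, 8)) = 11.0454
d((17, 19), (-15, -12)) = 44.5533
d((17, 19), (1, 9)) = 18.868
d((-8, 11), (18, 8)) = 26.1725
d((-8, 11), (-15, -12)) = 24.0416
d((-8, 11), (1, 9)) = 9.2195 <-- minimum
d((18, 8), (-15, -12)) = 38.5876
d((18, 8), (1, 9)) = 17.0294
d((-15, -12), (1, 9)) = 26.4008

Closest pair: (-8, 11) and (1, 9) with distance 9.2195

The closest pair is (-8, 11) and (1, 9) with Euclidean distance 9.2195. For 5 points, brute-force pairwise comparison is shown above. For large n, the divide-and-conquer algorithm (sort by x, recurse on halves, check the dividing strip) achieves O(n log n).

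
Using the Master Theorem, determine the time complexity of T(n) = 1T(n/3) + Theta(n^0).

Master Theorem for T(n) = 1T(n/3) + O(n^0):

a = 1, b = 3, c = 0
log_b(a) = log_3(1) = 0.0000

Case 2: c = 0 = log_3(1) = 0.0000
T(n) = O(n^0 log n) = O(log n)

For T(n) = 1T(n/3) + O(n^0): log_3(1) = 0.0000. This is Case 2 of the Master Theorem (c = log_b(a), equal work at all levels), giving O(log n).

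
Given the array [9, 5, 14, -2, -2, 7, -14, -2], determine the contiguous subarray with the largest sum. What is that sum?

Using Kadane's algorithm on [9, 5, 14, -2, -2, 7, -14, -2]:

Scanning through the array:
Position 1 (value 5): max_ending_here = 14, max_so_far = 14
Position 2 (value 14): max_ending_here = 28, max_so_far = 28
Position 3 (value -2): max_ending_here = 26, max_so_far = 28
Position 4 (value -2): max_ending_here = 24, max_so_far = 28
Position 5 (value 7): max_ending_here = 31, max_so_far = 31
Position 6 (value -14): max_ending_here = 17, max_so_far = 31
Position 7 (value -2): max_ending_here = 15, max_so_far = 31

Maximum subarray: [9, 5, 14, -2, -2, 7]
Maximum sum: 31

The maximum subarray is [9, 5, 14, -2, -2, 7] with sum 31. This subarray runs from index 0 to index 5.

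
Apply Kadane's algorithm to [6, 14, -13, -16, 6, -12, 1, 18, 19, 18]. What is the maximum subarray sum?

Using Kadane's algorithm on [6, 14, -13, -16, 6, -12, 1, 18, 19, 18]:

Scanning through the array:
Position 1 (value 14): max_ending_here = 20, max_so_far = 20
Position 2 (value -13): max_ending_here = 7, max_so_far = 20
Position 3 (value -16): max_ending_here = -9, max_so_far = 20
Position 4 (value 6): max_ending_here = 6, max_so_far = 20
Position 5 (value -12): max_ending_here = -6, max_so_far = 20
Position 6 (value 1): max_ending_here = 1, max_so_far = 20
Position 7 (value 18): max_ending_here = 19, max_so_far = 20
Position 8 (value 19): max_ending_here = 38, max_so_far = 38
Position 9 (value 18): max_ending_here = 56, max_so_far = 56

Maximum subarray: [1, 18, 19, 18]
Maximum sum: 56

The maximum subarray is [1, 18, 19, 18] with sum 56. This subarray runs from index 6 to index 9.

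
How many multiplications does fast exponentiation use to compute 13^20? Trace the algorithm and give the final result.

Computing 13^20 by squaring (build up from 13^1; each line after the first costs one multiplication):

13^1 = 13
13^2 = (13^1)^2 = 13^2 = 169
13^4 = (13^2)^2 = 169^2 = 28561
13^5 = 13 * 13^4 = 13 * 28561 = 371293
13^10 = (13^5)^2 = 371293^2 = 137858491849
13^20 = (13^10)^2 = 137858491849^2 = 19004963774880799438801

Result: 19004963774880799438801
Multiplications needed: 5 (5 lines after 13^1)

13^20 = 19004963774880799438801. Using exponentiation by squaring, this requires 5 multiplications. The key idea: if the exponent is even, square the half-power; if odd, multiply by the base once.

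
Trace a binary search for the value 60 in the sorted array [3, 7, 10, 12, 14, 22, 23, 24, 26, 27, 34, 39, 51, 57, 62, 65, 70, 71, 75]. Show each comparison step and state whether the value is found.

Binary search for 60 in [3, 7, 10, 12, 14, 22, 23, 24, 26, 27, 34, 39, 51, 57, 62, 65, 70, 71, 75]:

lo=0, hi=18, mid=9, arr[mid]=27 -> 27 < 60, search right half
lo=10, hi=18, mid=14, arr[mid]=62 -> 62 > 60, search left half
lo=10, hi=13, mid=11, arr[mid]=39 -> 39 < 60, search right half
lo=12, hi=13, mid=12, arr[mid]=51 -> 51 < 60, search right half
lo=13, hi=13, mid=13, arr[mid]=57 -> 57 < 60, search right half
lo=14 > hi=13, target 60 not found

Binary search determines that 60 is not in the array after 5 comparisons. The search space was exhausted without finding the target.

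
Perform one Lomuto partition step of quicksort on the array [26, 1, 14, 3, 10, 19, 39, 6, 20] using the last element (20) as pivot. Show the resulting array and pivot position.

Lomuto partition with pivot = 20:

Initial array: [26, 1, 14, 3, 10, 19, 39, 6, 20]

arr[0]=26 > 20: no swap
arr[1]=1 <= 20: swap with position 0, array becomes [1, 26, 14, 3, 10, 19, 39, 6, 20]
arr[2]=14 <= 20: swap with position 1, array becomes [1, 14, 26, 3, 10, 19, 39, 6, 20]
arr[3]=3 <= 20: swap with position 2, array becomes [1, 14, 3, 26, 10, 19, 39, 6, 20]
arr[4]=10 <= 20: swap with position 3, array becomes [1, 14, 3, 10, 26, 19, 39, 6, 20]
arr[5]=19 <= 20: swap with position 4, array becomes [1, 14, 3, 10, 19, 26, 39, 6, 20]
arr[6]=39 > 20: no swap
arr[7]=6 <= 20: swap with position 5, array becomes [1, 14, 3, 10, 19, 6, 39, 26, 20]

Place pivot at position 6: [1, 14, 3, 10, 19, 6, 20, 26, 39]
Pivot position: 6

After partitioning with pivot 20, the array becomes [1, 14, 3, 10, 19, 6, 20, 26, 39]. The pivot is placed at index 6. All elements to the left of the pivot are <= 20, and all elements to the right are > 20.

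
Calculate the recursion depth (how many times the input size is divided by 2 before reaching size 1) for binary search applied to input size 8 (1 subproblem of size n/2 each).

For divide and conquer with division factor 2:

Problem sizes at each level:
Level 0: 8
Level 1: 4
Level 2: 2
Level 3: 1

The root is level 0 and the size-1 base case is level 3 (the tree spans levels 0 through 3, i.e. 4 levels counting the root), so the depth is the number of divisions: log_2(8) = 3

The recursion tree depth is log_2(8) = 3. At each level, the problem size is divided by 2, so it takes 3 divisions to reduce to a base case of size 1. The algorithm makes 1 recursive call at each level.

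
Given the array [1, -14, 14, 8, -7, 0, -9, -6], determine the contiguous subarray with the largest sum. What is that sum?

Using Kadane's algorithm on [1, -14, 14, 8, -7, 0, -9, -6]:

Scanning through the array:
Position 1 (value -14): max_ending_here = -13, max_so_far = 1
Position 2 (value 14): max_ending_here = 14, max_so_far = 14
Position 3 (value 8): max_ending_here = 22, max_so_far = 22
Position 4 (value -7): max_ending_here = 15, max_so_far = 22
Position 5 (value 0): max_ending_here = 15, max_so_far = 22
Position 6 (value -9): max_ending_here = 6, max_so_far = 22
Position 7 (value -6): max_ending_here = 0, max_so_far = 22

Maximum subarray: [14, 8]
Maximum sum: 22

The maximum subarray is [14, 8] with sum 22. This subarray runs from index 2 to index 3.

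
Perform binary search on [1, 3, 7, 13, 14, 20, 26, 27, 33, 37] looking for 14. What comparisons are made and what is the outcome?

Binary search for 14 in [1, 3, 7, 13, 14, 20, 26, 27, 33, 37]:

lo=0, hi=9, mid=4, arr[mid]=14 -> Found target at index 4!

Binary search finds 14 at index 4 after 1 comparisons. The search repeatedly halves the search space by comparing with the middle element.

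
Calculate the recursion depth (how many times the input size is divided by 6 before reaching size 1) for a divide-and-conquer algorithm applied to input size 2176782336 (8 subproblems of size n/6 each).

For divide and conquer with division factor 6:

Problem sizes at each level:
Level 0: 2176782336
Level 1: 362797056
Level 2: 60466176
Level 3: 10077696
Level 4: 1679616
Level 5: 279936
Level 6: 46656
Level 7: 7776
Level 8: 1296
Level 9: 216
Level 10: 36
Level 11: 6
Level 12: 1

The root is level 0 and the size-1 base case is level 12 (the tree spans levels 0 through 12, i.e. 13 levels counting the root), so the depth is the number of divisions: log_6(2176782336) = 12

The recursion tree depth is log_6(2176782336) = 12. At each level, the problem size is divided by 6, so it takes 12 divisions to reduce to a base case of size 1. The algorithm makes 8 recursive calls at each level.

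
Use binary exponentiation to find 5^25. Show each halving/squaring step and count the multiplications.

Computing 5^25 by squaring (build up from 5^1; each line after the first costs one multiplication):

5^1 = 5
5^2 = (5^1)^2 = 5^2 = 25
5^3 = 5 * 5^2 = 5 * 25 = 125
5^6 = (5^3)^2 = 125^2 = 15625
5^12 = (5^6)^2 = 15625^2 = 244140625
5^24 = (5^12)^2 = 244140625^2 = 59604644775390625
5^25 = 5 * 5^24 = 5 * 59604644775390625 = 298023223876953125

Result: 298023223876953125
Multiplications needed: 6 (6 lines after 5^1)

5^25 = 298023223876953125. Using exponentiation by squaring, this requires 6 multiplications. The key idea: if the exponent is even, square the half-power; if odd, multiply by the base once.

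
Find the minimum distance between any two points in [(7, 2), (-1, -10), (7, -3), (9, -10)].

Computing all pairwise distances among 4 points:

d((7, 2), (-1, -10)) = 14.4222
d((7, 2), (7, -3)) = 5.0 <-- minimum
d((7, 2), (9, -10)) = 12.1655
d((-1, -10), (7, -3)) = 10.6301
d((-1, -10), (9, -10)) = 10.0
d((7, -3), (9, -10)) = 7.2801

Closest pair: (7, 2) and (7, -3) with distance 5.0

The closest pair is (7, 2) and (7, -3) with Euclidean distance 5.0. For 4 points, brute-force pairwise comparison is shown above. For large n, the divide-and-conquer algorithm (sort by x, recurse on halves, check the dividing strip) achieves O(n log n).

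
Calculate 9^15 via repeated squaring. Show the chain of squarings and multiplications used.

Computing 9^15 by squaring (build up from 9^1; each line after the first costs one multiplication):

9^1 = 9
9^2 = (9^1)^2 = 9^2 = 81
9^3 = 9 * 9^2 = 9 * 81 = 729
9^6 = (9^3)^2 = 729^2 = 531441
9^7 = 9 * 9^6 = 9 * 531441 = 4782969
9^14 = (9^7)^2 = 4782969^2 = 22876792454961
9^15 = 9 * 9^14 = 9 * 22876792454961 = 205891132094649

Result: 205891132094649
Multiplications needed: 6 (6 lines after 9^1)

9^15 = 205891132094649. Using exponentiation by squaring, this requires 6 multiplications. The key idea: if the exponent is even, square the half-power; if odd, multiply by the base once.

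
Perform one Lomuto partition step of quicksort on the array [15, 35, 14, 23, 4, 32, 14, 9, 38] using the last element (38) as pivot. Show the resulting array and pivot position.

Lomuto partition with pivot = 38:

Initial array: [15, 35, 14, 23, 4, 32, 14, 9, 38]

arr[0]=15 <= 38: swap with position 0, array becomes [15, 35, 14, 23, 4, 32, 14, 9, 38]
arr[1]=35 <= 38: swap with position 1, array becomes [15, 35, 14, 23, 4, 32, 14, 9, 38]
arr[2]=14 <= 38: swap with position 2, array becomes [15, 35, 14, 23, 4, 32, 14, 9, 38]
arr[3]=23 <= 38: swap with position 3, array becomes [15, 35, 14, 23, 4, 32, 14, 9, 38]
arr[4]=4 <= 38: swap with position 4, array becomes [15, 35, 14, 23, 4, 32, 14, 9, 38]
arr[5]=32 <= 38: swap with position 5, array becomes [15, 35, 14, 23, 4, 32, 14, 9, 38]
arr[6]=14 <= 38: swap with position 6, array becomes [15, 35, 14, 23, 4, 32, 14, 9, 38]
arr[7]=9 <= 38: swap with position 7, array becomes [15, 35, 14, 23, 4, 32, 14, 9, 38]

Place pivot at position 8: [15, 35, 14, 23, 4, 32, 14, 9, 38]
Pivot position: 8

After partitioning with pivot 38, the array becomes [15, 35, 14, 23, 4, 32, 14, 9, 38]. The pivot is placed at index 8. All elements to the left of the pivot are <= 38, and all elements to the right are > 38.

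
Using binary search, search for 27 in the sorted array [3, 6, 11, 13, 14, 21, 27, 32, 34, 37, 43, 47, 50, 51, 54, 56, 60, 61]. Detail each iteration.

Binary search for 27 in [3, 6, 11, 13, 14, 21, 27, 32, 34, 37, 43, 47, 50, 51, 54, 56, 60, 61]:

lo=0, hi=17, mid=8, arr[mid]=34 -> 34 > 27, search left half
lo=0, hi=7, mid=3, arr[mid]=13 -> 13 < 27, search right half
lo=4, hi=7, mid=5, arr[mid]=21 -> 21 < 27, search right half
lo=6, hi=7, mid=6, arr[mid]=27 -> Found target at index 6!

Binary search finds 27 at index 6 after 4 comparisons. The search repeatedly halves the search space by comparing with the middle element.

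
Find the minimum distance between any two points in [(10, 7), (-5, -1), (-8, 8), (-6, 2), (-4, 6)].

Computing all pairwise distances among 5 points:

d((10, 7), (-5, -1)) = 17.0
d((10, 7), (-8, 8)) = 18.0278
d((10, 7), (-6, 2)) = 16.7631
d((10, 7), (-4, 6)) = 14.0357
d((-5, -1), (-8, 8)) = 9.4868
d((-5, -1), (-6, 2)) = 3.1623 <-- minimum
d((-5, -1), (-4, 6)) = 7.0711
d((-8, 8), (-6, 2)) = 6.3246
d((-8, 8), (-4, 6)) = 4.4721
d((-6, 2), (-4, 6)) = 4.4721

Closest pair: (-5, -1) and (-6, 2) with distance 3.1623

The closest pair is (-5, -1) and (-6, 2) with Euclidean distance 3.1623. For 5 points, brute-force pairwise comparison is shown above. For large n, the divide-and-conquer algorithm (sort by x, recurse on halves, check the dividing strip) achieves O(n log n).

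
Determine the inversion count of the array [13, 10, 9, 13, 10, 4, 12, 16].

Finding inversions in [13, 10, 9, 13, 10, 4, 12, 16]:

(0, 1): arr[0]=13 > arr[1]=10
(0, 2): arr[0]=13 > arr[2]=9
(0, 4): arr[0]=13 > arr[4]=10
(0, 5): arr[0]=13 > arr[5]=4
(0, 6): arr[0]=13 > arr[6]=12
(1, 2): arr[1]=10 > arr[2]=9
(1, 5): arr[1]=10 > arr[5]=4
(2, 5): arr[2]=9 > arr[5]=4
(3, 4): arr[3]=13 > arr[4]=10
(3, 5): arr[3]=13 > arr[5]=4
(3, 6): arr[3]=13 > arr[6]=12
(4, 5): arr[4]=10 > arr[5]=4

Total inversions: 12

The array has 12 inversion(s): (0,1), (0,2), (0,4), (0,5), (0,6), (1,2), (1,5), (2,5), (3,4), (3,5), (3,6), (4,5). Each pair (i,j) satisfies i < j and arr[i] > arr[j].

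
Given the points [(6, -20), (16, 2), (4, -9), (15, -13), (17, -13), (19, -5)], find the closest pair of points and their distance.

Computing all pairwise distances among 6 points:

d((6, -20), (16, 2)) = 24.1661
d((6, -20), (4, -9)) = 11.1803
d((6, -20), (15, -13)) = 11.4018
d((6, -20), (17, -13)) = 13.0384
d((6, -20), (19, -5)) = 19.8494
d((16, 2), (4, -9)) = 16.2788
d((16, 2), (15, -13)) = 15.0333
d((16, 2), (17, -13)) = 15.0333
d((16, 2), (19, -5)) = 7.6158
d((4, -9), (15, -13)) = 11.7047
d((4, -9), (17, -13)) = 13.6015
d((4, -9), (19, -5)) = 15.5242
d((15, -13), (17, -13)) = 2.0 <-- minimum
d((15, -13), (19, -5)) = 8.9443
d((17, -13), (19, -5)) = 8.2462

Closest pair: (15, -13) and (17, -13) with distance 2.0

The closest pair is (15, -13) and (17, -13) with Euclidean distance 2.0. For 6 points, brute-force pairwise comparison is shown above. For large n, the divide-and-conquer algorithm (sort by x, recurse on halves, check the dividing strip) achieves O(n log n).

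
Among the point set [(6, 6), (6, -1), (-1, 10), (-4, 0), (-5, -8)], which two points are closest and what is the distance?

Computing all pairwise distances among 5 points:

d((6, 6), (6, -1)) = 7.0 <-- minimum
d((6, 6), (-1, 10)) = 8.0623
d((6, 6), (-4, 0)) = 11.6619
d((6, 6), (-5, -8)) = 17.8045
d((6, -1), (-1, 10)) = 13.0384
d((6, -1), (-4, 0)) = 10.0499
d((6, -1), (-5, -8)) = 13.0384
d((-1, 10), (-4, 0)) = 10.4403
d((-1, 10), (-5, -8)) = 18.4391
d((-4, 0), (-5, -8)) = 8.0623

Closest pair: (6, 6) and (6, -1) with distance 7.0

The closest pair is (6, 6) and (6, -1) with Euclidean distance 7.0. For 5 points, brute-force pairwise comparison is shown above. For large n, the divide-and-conquer algorithm (sort by x, recurse on halves, check the dividing strip) achieves O(n log n).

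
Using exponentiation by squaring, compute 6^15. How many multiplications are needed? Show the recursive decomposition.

Computing 6^15 by squaring (build up from 6^1; each line after the first costs one multiplication):

6^1 = 6
6^2 = (6^1)^2 = 6^2 = 36
6^3 = 6 * 6^2 = 6 * 36 = 216
6^6 = (6^3)^2 = 216^2 = 46656
6^7 = 6 * 6^6 = 6 * 46656 = 279936
6^14 = (6^7)^2 = 279936^2 = 78364164096
6^15 = 6 * 6^14 = 6 * 78364164096 = 470184984576

Result: 470184984576
Multiplications needed: 6 (6 lines after 6^1)

6^15 = 470184984576. Using exponentiation by squaring, this requires 6 multiplications. The key idea: if the exponent is even, square the half-power; if odd, multiply by the base once.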